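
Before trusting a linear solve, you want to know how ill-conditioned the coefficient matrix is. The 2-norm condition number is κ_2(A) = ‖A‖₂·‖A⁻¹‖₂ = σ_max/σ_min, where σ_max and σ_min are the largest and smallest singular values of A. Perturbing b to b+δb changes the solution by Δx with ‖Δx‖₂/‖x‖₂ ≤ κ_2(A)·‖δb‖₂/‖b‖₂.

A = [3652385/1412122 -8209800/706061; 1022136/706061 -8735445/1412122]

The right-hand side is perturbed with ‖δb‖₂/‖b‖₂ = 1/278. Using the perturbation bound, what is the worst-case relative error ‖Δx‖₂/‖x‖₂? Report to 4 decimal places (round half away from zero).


0.7871

M = AᵀA = [60619253281/6899960356 -67325541840/1724990089; -67325541840/1724990089 1196924787225/6899960356]. tr(M)=374046413/2052338, det(M)=11390625/16418704
solving λ² − 374046413/2052338·λ + 11390625/16418704 = 0 gives λ = 729/4, 15625/4104676
so κ_2 = √((729/4) / (15625/4104676)) = 218.8080
worst-case relative error ≤ 218.8080 × 1/278 = 0.7871


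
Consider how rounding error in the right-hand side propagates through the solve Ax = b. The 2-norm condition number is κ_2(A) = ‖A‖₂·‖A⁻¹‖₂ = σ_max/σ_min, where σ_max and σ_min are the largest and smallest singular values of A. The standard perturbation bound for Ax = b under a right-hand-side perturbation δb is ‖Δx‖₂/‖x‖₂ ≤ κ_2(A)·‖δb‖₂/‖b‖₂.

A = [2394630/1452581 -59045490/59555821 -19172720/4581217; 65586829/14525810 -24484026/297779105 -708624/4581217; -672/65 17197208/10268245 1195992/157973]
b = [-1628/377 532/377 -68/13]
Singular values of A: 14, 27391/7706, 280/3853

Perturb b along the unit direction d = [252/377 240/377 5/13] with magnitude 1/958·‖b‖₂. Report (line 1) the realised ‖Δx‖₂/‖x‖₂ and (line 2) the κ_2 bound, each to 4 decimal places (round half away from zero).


0.0018
0.2011

σ_max = 14, σ_min = 280/3853
κ_2(A) = 14 / (280/3853) = 192.6500
bound on ‖Δx‖/‖x‖: κ·ε = 192.6500·1/958 = 0.2011
solve Ax = b  →  x = [0.9038 53.8603 -11.3715]
‖b‖ = 6.9282, ‖x‖ = 55.0551
Δx = A⁻¹·δb where δb = 1/958·6.9282·d; ‖Δx‖ = 0.0995
realised ‖Δx‖/‖x‖ = 0.0018
tightness: 0.0018 against a bound of 0.2011 (unrounded ratio ≈ 0.0090)


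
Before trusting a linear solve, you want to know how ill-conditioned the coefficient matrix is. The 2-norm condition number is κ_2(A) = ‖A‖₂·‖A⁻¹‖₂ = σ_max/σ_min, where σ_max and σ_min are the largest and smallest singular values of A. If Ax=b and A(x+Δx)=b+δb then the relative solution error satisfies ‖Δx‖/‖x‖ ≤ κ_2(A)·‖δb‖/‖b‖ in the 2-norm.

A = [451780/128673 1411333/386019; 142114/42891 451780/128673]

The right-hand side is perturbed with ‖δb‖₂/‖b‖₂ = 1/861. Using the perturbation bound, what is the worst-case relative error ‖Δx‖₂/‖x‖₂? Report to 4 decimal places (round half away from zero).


form AᵀA = [458826004/19686969 1445244220/59060907; 1445244220/59060907 4552684129/177182721] with trace 10323565/210681 and determinant 9604/210681
eigenvalues of AᵀA: λ = (tr ± √(tr²−4·det))/2 = 49, 196/210681
σ_max=√49=7, σ_min=√(196/210681)=(14/459) → κ = 229.5000
κ_2(A)·‖δb‖/‖b‖ = 0.2666

0.2666


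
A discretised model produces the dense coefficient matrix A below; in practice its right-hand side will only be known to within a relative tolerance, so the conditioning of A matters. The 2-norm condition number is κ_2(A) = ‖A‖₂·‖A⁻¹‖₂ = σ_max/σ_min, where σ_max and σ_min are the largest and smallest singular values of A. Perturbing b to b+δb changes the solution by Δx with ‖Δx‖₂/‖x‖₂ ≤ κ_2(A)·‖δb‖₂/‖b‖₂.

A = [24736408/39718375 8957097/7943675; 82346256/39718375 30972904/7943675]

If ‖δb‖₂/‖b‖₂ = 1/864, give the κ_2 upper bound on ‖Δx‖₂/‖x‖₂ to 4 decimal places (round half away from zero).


0.2704

M = AᵀA = [11828473212736/2524078900225 4435310540376/504815780045; 4435310540376/504815780045 1663280590177/100963156009]. tr(M)=184811377049/8733837025, det(M)=71639296/8733837025
solving λ² − 184811377049/8733837025·λ + 71639296/8733837025 = 0 gives λ = 529/25, 135424/349353481
κ = σ_max/σ_min = (23/5)/(368/18691) = 233.6375
bound on ‖Δx‖/‖x‖: κ·ε = 233.6375·1/864 = 0.2704


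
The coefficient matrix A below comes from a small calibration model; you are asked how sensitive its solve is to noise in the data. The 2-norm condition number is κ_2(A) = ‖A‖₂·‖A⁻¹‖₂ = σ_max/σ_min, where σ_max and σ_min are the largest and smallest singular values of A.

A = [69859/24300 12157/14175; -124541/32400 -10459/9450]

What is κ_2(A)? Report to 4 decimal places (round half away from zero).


217.7280

M = AᵀA = [8707144969/377913600 740695031/110224800; 740695031/110224800 63027469/32148900]. tr(M)=18518157025/740710656, det(M)=9765625/740710656
eigenvalues of AᵀA: λ = (tr ± √(tr²−4·det))/2 = 25, 390625/740710656
so κ_2 = √(25 / (390625/740710656)) = 217.7280


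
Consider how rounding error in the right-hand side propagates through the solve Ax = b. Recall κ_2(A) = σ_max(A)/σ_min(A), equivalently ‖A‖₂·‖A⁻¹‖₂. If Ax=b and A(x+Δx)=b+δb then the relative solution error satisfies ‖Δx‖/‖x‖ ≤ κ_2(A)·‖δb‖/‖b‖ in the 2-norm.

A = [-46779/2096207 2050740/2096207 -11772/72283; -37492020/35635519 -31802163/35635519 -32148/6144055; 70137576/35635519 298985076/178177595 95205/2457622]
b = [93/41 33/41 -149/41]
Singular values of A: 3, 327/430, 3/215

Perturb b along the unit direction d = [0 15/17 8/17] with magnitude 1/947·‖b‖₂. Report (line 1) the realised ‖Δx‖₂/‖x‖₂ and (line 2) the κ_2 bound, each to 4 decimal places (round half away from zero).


largest singular value 3, smallest 3/215
κ_2(A) = 3 / (3/215) = 215.0000
bound on ‖Δx‖/‖x‖: κ·ε = 215.0000·1/947 = 0.2270
solve Ax = b  →  x = [7.4710 -9.2946 -70.7847]
2-norm of b is 4.3589; of x, 71.7821
δb = ε·‖b‖·d = [0.0000 0.0041 0.0022]; solving A·Δx = δb gives ‖Δx‖ = 0.3299
relative error = 0.0046
so the bound overstates the realised error by a factor of ≈ 49.4038 (computed from the unrounded values)

0.0046
0.2270


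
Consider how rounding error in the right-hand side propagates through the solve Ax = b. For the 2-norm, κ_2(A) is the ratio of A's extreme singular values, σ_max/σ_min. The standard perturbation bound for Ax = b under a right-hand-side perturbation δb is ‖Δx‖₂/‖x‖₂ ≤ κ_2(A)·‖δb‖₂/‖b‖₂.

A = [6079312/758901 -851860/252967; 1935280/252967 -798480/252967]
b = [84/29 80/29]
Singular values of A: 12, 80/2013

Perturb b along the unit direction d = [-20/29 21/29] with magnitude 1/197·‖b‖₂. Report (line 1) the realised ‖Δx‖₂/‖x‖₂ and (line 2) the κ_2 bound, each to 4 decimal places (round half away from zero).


σ_max = 12, σ_min = 80/2013
κ = σ_max/σ_min = 12/(80/2013) = 301.9500
κ_2(A)·‖δb‖/‖b‖ = 1.5327
solve Ax = b  →  x = [0.3077 -0.1282]
‖b‖₂ = 4.0000 and ‖x‖₂ = 0.3333
re-solving with b+δb shifts x by Δx of norm 0.5109
realised ‖Δx‖/‖x‖ = 1.5327
so the bound is sharp here: realised error equals the bound

1.5327
1.5327


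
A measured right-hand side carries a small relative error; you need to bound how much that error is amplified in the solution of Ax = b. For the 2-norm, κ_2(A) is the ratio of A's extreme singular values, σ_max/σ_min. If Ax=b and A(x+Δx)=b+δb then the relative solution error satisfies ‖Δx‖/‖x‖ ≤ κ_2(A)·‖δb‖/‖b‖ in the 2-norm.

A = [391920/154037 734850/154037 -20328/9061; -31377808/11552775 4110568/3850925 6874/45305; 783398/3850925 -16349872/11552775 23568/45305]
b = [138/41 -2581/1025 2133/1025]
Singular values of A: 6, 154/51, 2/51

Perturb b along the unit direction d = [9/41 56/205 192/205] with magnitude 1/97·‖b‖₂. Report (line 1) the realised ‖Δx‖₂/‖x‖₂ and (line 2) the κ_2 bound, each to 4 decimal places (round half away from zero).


0.0242
1.5773

from the listed singular values, σ₁ = 6, σ_n = 2/51
κ = σ_max/σ_min = 6/(2/51) = 153.0000
worst-case relative error ≤ 153.0000 × 1/97 = 1.5773
solve Ax = b  →  x = [10.3246 17.2474 46.8846]
‖b‖ = 4.6904, ‖x‖ = 51.0121
Δx = A⁻¹·δb where δb = 1/97·4.6904·d; ‖Δx‖ = 1.2330
relative error = 0.0242
tightness: 0.0242 against a bound of 1.5773 (unrounded ratio ≈ 0.0153)


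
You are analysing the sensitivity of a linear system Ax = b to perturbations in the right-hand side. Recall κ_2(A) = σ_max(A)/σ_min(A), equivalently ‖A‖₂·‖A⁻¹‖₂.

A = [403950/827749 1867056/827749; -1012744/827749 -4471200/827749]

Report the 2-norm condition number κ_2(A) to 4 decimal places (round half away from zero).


AᵀA = [7034473444/4054250929 31256676000/4054250929; 31256676000/4054250929 138920281344/4054250929]; tr = 86826148/2411809, det = 36864/2411809
char-poly roots: 36 and 1024/2411809
σ_max=√36=6, σ_min=√(1024/2411809)=(32/1553) → κ = 291.1875

291.1875


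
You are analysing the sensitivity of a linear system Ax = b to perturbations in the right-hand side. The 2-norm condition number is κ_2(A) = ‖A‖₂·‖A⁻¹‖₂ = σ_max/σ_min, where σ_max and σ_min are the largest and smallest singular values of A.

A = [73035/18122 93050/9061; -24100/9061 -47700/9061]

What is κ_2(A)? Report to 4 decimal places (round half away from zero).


25.6250

M = AᵀA = [26496025/1136356 15735375/284089; 15735375/284089 37832500/284089]. tr(M)=1052225/6724, det(M)=62500/1681
char-poly roots: 625/4 and 400/1681
κ = σ_max/σ_min = (25/2)/(20/41) = 25.6250


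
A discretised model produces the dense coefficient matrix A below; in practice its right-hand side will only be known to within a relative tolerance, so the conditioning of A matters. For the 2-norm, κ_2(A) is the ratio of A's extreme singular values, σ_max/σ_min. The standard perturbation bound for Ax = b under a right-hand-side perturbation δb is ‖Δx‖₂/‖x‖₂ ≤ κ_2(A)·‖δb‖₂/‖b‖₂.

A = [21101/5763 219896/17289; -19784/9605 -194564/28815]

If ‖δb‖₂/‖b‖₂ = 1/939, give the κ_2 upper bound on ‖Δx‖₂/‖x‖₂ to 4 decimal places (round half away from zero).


M = AᵀA = [50705761/2873025 521259256/8619075; 521259256/8619075 5361773776/25857225]. tr(M)=232725025/1034289, det(M)=250000/114921
solving λ² − 232725025/1034289·λ + 250000/114921 = 0 gives λ = 225, 10000/1034289
κ_2(A) = √(λ_max/λ_min) = √(225 / (10000/1034289)) = 152.5500
worst-case relative error ≤ 152.5500 × 1/939 = 0.1625

0.1625


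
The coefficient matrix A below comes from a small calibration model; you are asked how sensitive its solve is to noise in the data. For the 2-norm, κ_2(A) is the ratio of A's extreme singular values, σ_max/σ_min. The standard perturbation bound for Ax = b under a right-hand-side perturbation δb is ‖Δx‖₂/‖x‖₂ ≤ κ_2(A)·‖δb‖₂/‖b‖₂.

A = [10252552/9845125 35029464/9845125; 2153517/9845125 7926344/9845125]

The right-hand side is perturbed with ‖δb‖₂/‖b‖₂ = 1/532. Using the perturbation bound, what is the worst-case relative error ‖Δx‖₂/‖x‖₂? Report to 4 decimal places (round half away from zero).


M = AᵀA = [65289980953/57660015625 223801854696/57660015625; 223801854696/57660015625 767335084672/57660015625]. tr(M)=266440021/18451205, det(M)=8340544/2306400625
eigenvalues of AᵀA: λ = (tr ± √(tr²−4·det))/2 = 361/25, 23104/92256025
κ_2(A) = √(λ_max/λ_min) = √((361/25) / (23104/92256025)) = 240.1250
bound on ‖Δx‖/‖x‖: κ·ε = 240.1250·1/532 = 0.4514

0.4514


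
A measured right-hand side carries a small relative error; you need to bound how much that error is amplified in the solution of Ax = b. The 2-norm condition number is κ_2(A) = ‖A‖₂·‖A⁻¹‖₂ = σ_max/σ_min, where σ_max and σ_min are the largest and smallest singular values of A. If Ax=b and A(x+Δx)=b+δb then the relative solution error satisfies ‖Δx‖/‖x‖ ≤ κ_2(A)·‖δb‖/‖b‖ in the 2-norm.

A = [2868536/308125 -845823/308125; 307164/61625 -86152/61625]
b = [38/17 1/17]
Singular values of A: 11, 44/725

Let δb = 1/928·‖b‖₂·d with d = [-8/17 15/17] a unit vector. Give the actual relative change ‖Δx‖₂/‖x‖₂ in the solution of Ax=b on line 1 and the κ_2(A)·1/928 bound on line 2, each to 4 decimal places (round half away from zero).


0.0024
0.1953

σ_max = 11, σ_min = 44/725
condition number: 11 ÷ (44/725) = 181.2500
bound on ‖Δx‖/‖x‖: κ·ε = 181.2500·1/928 = 0.1953
solve Ax = b  →  x = [-4.4391 -15.8691]
‖b‖ = 2.2361, ‖x‖ = 16.4783
re-solving with b+δb shifts x by Δx of norm 0.0397
realised ‖Δx‖/‖x‖ = 0.0024
tightness: 0.0024 against a bound of 0.1953 (unrounded ratio ≈ 0.0123)


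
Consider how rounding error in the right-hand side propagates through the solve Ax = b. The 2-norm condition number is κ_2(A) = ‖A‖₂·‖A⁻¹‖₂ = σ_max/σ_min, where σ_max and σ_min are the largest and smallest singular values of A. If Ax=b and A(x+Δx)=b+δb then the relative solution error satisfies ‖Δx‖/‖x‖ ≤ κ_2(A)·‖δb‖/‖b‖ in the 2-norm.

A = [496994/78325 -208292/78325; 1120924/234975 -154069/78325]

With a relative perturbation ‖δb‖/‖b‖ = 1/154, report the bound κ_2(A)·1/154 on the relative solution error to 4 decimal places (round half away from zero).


2.3474

form AᵀA = [139179917524/2208530025 -773214820/29447067; -773214820/29447067 2684912561/245392225] with trace 966533317/13068225 and determinant 13675204/326705625
λ_max, λ_min = (966533317/13068225 ± √1494652894669081/273245607441)/2 = 1849/25, 7396/13068225
σ_max=√(1849/25)=(43/5), σ_min=√(7396/13068225)=(86/3615) → κ = 361.5000
κ_2(A)·‖δb‖/‖b‖ = 2.3474


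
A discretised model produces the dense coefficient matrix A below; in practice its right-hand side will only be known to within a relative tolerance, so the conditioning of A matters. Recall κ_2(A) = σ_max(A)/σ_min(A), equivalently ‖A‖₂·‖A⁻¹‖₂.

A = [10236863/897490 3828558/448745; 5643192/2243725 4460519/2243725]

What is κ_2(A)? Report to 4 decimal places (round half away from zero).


M = AᵀA = [1634275173001/11979302500 306410982633/2994825625; 306410982633/2994825625 229829053381/2994825625]. tr(M)=102143655461/479172100, det(M)=28398241/19166884
char-poly roots: 5329/25 and 133225/19166884
κ = σ_max/σ_min = (73/5)/(365/4378) = 175.1200

175.1200


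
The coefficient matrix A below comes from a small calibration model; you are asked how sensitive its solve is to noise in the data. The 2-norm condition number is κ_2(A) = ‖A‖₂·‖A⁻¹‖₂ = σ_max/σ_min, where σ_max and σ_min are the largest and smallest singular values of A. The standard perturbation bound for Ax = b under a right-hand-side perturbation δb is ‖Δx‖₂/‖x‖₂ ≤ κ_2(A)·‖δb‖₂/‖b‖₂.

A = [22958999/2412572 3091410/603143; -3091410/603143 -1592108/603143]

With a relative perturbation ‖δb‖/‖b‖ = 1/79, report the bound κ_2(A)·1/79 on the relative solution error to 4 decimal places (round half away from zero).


M = AᵀA = [2353026601009/20140151056 156856597695/2517518882; 156856597695/2517518882 41839528276/1258759441]. tr(M)=10458335825/69689104, det(M)=5764801/4355569
λ_max, λ_min = (10458335825/69689104 ± √109351076624227019169/4856571216322816)/2 = 2401/16, 38416/4355569
σ_max=√(2401/16)=(49/4), σ_min=√(38416/4355569)=(196/2087) → κ = 130.4375
perturbation bound = 130.4375·1/79 = 1.6511

1.6511


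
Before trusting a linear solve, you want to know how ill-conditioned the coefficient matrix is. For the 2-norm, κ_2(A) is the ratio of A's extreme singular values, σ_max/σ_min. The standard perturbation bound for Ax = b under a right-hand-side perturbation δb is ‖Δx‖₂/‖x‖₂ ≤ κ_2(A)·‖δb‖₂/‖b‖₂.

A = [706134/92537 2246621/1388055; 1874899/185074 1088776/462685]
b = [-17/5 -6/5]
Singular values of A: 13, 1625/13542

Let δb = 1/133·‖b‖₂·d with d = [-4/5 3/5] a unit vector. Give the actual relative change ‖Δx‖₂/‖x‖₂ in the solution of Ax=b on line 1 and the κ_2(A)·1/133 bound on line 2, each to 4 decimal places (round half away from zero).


0.0136
0.8146

from the listed singular values, σ₁ = 13, σ_n = 1625/13542
condition number: 13 ÷ (1625/13542) = 108.3360
worst-case relative error ≤ 108.3360 × 1/133 = 0.8146
solve Ax = b  →  x = [-3.8838 16.2099]
2-norm of b is 3.6056; of x, 16.6687
δb = ε·‖b‖·d = [-0.0217 0.0163]; solving A·Δx = δb gives ‖Δx‖ = 0.2259
relative error = 0.0136
tightness: 0.0136 against a bound of 0.8146 (unrounded ratio ≈ 0.0166)


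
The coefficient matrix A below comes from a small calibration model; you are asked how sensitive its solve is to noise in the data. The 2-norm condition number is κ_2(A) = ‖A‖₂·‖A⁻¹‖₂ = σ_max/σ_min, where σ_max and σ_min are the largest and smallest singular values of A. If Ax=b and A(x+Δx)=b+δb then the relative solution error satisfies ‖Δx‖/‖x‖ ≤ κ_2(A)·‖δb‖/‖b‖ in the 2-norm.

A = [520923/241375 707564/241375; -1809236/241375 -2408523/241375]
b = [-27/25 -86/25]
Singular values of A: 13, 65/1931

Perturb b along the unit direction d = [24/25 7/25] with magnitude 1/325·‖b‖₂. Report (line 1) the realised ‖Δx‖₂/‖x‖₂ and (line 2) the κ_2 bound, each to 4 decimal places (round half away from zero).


largest singular value 13, smallest 65/1931
κ_2(A) = 13 / (65/1931) = 386.2000
bound on ‖Δx‖/‖x‖: κ·ε = 386.2000·1/325 = 1.1883
solve Ax = b  →  x = [47.6708 -35.4646]
‖b‖ = 3.6056, ‖x‖ = 59.4158
with δb = [0.0107 0.0031], A·Δx = δb → ‖Δx‖ = 0.3296
dividing the unrounded norms, ‖Δx‖/‖x‖ = 0.0055
realised/bound (from unrounded values) ≈ 0.0047

0.0055
1.1883


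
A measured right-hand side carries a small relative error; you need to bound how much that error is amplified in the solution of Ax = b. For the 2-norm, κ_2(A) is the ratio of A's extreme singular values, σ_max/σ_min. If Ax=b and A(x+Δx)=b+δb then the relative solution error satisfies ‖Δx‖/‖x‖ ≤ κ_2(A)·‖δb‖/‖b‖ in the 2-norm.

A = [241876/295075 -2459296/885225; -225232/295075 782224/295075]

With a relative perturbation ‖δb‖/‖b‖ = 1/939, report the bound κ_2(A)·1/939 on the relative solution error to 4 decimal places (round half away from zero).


0.3251

form AᵀA = [5195408/4141225 -53431168/12423675; -53431168/12423675 549584128/37271025] with trace 23853712/1490841 and determinant 4096/1490841
eigenvalues of AᵀA: λ = (tr ± √(tr²−4·det))/2 = 16, 256/1490841
σ_max=√16=4, σ_min=√(256/1490841)=(16/1221) → κ = 305.2500
perturbation bound = 305.2500·1/939 = 0.3251


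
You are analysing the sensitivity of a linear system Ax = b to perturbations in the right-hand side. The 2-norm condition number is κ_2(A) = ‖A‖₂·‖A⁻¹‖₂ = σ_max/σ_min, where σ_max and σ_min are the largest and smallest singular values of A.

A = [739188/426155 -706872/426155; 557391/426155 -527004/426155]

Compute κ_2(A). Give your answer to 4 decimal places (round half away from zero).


367.3750

form AᵀA = [34283345049/7264323361 -32650343460/7264323361; -32650343460/7264323361 31096049616/7264323361] with trace 77740065/8637721 and determinant 5184/8637721
char-poly roots: 9 and 576/8637721
so κ_2 = √(9 / (576/8637721)) = 367.3750


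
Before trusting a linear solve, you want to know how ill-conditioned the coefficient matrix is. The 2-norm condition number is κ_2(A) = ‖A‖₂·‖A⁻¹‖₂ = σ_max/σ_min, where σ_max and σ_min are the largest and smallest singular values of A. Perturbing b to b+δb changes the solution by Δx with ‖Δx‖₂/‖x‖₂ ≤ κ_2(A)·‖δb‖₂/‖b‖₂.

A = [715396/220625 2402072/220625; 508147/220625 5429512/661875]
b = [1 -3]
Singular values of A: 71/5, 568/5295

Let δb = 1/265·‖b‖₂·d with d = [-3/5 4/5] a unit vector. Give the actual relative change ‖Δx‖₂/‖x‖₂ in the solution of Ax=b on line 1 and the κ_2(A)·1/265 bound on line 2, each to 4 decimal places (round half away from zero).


from the listed singular values, σ₁ = 71/5, σ_n = 568/5295
κ_2(A) = (71/5) / (568/5295) = 132.3750
perturbation bound = 132.3750·1/265 = 0.4995
solve Ax = b  →  x = [26.8282 -7.8982]
‖b‖ = 3.1623, ‖x‖ = 27.9666
δb = ε·‖b‖·d = [-0.0072 0.0095]; solving A·Δx = δb gives ‖Δx‖ = 0.1112
relative error = 0.0040
realised/bound (from unrounded values) ≈ 0.0080

0.0040
0.4995


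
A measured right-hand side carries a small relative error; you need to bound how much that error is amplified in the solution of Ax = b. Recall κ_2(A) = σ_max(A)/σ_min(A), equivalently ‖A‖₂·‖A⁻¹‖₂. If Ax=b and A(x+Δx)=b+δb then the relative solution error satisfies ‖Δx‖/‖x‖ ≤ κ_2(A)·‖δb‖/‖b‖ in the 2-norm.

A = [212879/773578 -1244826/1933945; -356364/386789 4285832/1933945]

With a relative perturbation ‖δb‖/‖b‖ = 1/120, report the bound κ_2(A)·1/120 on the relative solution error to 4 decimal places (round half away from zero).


3.0993

form AᵀA = [553298670625/598422922084 -331962978375/149605730521; -331962978375/149605730521 796717908100/149605730521] with trace 22131185225/3540964036 and determinant 250000/885241009
char-poly roots: 25/4 and 40000/885241009
σ_max=√(25/4)=(5/2), σ_min=√(40000/885241009)=(200/29753) → κ = 371.9125
bound on ‖Δx‖/‖x‖: κ·ε = 371.9125·1/120 = 3.0993


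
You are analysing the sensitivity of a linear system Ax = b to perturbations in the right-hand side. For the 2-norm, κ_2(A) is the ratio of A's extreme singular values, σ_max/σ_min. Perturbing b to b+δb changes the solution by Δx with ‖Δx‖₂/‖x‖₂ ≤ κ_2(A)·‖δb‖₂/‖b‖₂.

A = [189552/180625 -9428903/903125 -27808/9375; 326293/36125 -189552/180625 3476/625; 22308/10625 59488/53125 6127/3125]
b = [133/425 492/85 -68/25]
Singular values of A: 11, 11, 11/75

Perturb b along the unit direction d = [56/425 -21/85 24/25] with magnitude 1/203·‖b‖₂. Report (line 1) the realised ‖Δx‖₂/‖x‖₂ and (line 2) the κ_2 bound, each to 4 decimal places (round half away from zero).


0.0079
0.3695

largest singular value 11, smallest 11/75
κ = σ_max/σ_min = 11/(11/75) = 75.0000
worst-case relative error ≤ 75.0000 × 1/203 = 0.3695
solve Ax = b  →  x = [14.8235 7.5968 -21.6000]
2-norm of b is 6.4031; of x, 27.2765
re-solving with b+δb shifts x by Δx of norm 0.2151
dividing the unrounded norms, ‖Δx‖/‖x‖ = 0.0079
tightness: 0.0079 against a bound of 0.3695 (unrounded ratio ≈ 0.0213)


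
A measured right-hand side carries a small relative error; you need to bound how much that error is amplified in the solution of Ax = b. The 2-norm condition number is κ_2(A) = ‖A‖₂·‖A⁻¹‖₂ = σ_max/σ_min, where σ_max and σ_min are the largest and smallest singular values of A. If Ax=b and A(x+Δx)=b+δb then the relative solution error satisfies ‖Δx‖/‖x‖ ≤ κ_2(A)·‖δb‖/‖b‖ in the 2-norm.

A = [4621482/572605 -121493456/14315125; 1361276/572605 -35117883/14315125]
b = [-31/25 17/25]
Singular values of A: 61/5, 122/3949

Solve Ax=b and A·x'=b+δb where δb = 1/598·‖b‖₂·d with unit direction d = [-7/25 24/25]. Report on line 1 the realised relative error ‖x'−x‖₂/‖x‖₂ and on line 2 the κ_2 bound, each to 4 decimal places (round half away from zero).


0.0024
0.6604

from the listed singular values, σ₁ = 61/5, σ_n = 122/3949
κ_2(A) = (61/5) / (122/3949) = 394.9000
perturbation bound = 394.9000·1/598 = 0.6604
solve Ax = b  →  x = [23.3830 22.3827]
‖b‖₂ = 1.4142 and ‖x‖₂ = 32.3690
Δx = A⁻¹·δb where δb = 1/598·1.4142·d; ‖Δx‖ = 0.0765
relative error = 0.0024
so the bound overstates the realised error by a factor of ≈ 279.2374 (computed from the unrounded values)


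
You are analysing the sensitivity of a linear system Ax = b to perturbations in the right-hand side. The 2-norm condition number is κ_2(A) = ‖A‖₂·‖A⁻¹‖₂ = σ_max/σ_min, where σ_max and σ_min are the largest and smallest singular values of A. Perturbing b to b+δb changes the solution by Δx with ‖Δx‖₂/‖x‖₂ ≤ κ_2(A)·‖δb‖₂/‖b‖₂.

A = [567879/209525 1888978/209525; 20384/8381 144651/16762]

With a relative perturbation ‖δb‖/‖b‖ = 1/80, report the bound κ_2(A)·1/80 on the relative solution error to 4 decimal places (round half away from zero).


form AᵀA = [692245801/52200625 2371150782/52200625; 2371150782/52200625 32521279921/208802500] with trace 56464421/334084 and determinant 714025/334084
eigenvalues of AᵀA: λ = (tr ± √(tr²−4·det))/2 = 169, 4225/334084
σ_max=√169=13, σ_min=√(4225/334084)=(65/578) → κ = 115.6000
perturbation bound = 115.6000·1/80 = 1.4450

1.4450


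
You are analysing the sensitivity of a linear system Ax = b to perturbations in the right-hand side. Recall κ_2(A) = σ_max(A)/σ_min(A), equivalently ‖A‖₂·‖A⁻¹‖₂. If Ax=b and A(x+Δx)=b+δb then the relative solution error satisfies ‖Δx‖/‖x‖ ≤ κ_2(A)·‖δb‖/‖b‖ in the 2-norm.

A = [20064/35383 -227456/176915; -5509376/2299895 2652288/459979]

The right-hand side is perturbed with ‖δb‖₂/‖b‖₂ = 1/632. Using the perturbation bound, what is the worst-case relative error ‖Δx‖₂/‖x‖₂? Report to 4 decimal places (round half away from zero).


M = AᵀA = [19068445696/3146649025 -9151524864/629329805; -9151524864/629329805 109821067264/3146649025]. tr(M)=152531968/3723845, det(M)=16777216/465480625
solving λ² − 152531968/3723845·λ + 16777216/465480625 = 0 gives λ = 1024/25, 16384/18619225
σ_max=√(1024/25)=(32/5), σ_min=√(16384/18619225)=(128/4315) → κ = 215.7500
perturbation bound = 215.7500·1/632 = 0.3414

0.3414


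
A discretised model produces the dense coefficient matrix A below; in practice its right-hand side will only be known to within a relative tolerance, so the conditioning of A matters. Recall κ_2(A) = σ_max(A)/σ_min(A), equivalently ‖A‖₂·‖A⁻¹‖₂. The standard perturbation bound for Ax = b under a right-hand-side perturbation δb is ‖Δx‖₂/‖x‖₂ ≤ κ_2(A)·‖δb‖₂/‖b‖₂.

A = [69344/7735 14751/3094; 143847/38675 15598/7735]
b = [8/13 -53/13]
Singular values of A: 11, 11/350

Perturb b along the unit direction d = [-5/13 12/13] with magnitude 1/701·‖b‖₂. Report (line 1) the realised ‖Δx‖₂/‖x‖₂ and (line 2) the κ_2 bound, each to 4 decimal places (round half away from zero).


0.0015
0.4993

from the listed singular values, σ₁ = 11, σ_n = 11/350
κ_2(A) = 11 / (11/350) = 350.0000
perturbation bound = 350.0000·1/701 = 0.4993
solve Ax = b  →  x = [59.8128 -112.3422]
‖b‖ = 4.1231, ‖x‖ = 127.2728
Δx = A⁻¹·δb where δb = 1/701·4.1231·d; ‖Δx‖ = 0.1871
dividing the unrounded norms, ‖Δx‖/‖x‖ = 0.0015
tightness: 0.0015 against a bound of 0.4993 (unrounded ratio ≈ 0.0029)


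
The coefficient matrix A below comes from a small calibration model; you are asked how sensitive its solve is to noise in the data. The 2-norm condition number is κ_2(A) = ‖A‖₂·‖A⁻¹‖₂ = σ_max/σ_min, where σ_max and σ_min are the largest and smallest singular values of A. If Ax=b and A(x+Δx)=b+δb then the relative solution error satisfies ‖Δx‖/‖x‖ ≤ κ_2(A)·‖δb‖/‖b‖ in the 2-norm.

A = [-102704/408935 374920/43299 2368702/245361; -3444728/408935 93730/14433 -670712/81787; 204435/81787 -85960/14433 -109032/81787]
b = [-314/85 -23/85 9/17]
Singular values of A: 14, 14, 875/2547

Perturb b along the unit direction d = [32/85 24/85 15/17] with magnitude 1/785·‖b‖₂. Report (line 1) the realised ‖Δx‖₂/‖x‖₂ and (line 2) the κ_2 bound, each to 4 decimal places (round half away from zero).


0.0047
0.0519

from the listed singular values, σ₁ = 14, σ_n = 875/2547
κ_2(A) = 14 / (875/2547) = 40.7520
κ_2(A)·‖δb‖/‖b‖ = 0.0519
solve Ax = b  →  x = [2.2880 1.1807 -1.3822]
‖b‖ = 3.7417, ‖x‖ = 2.9222
re-solving with b+δb shifts x by Δx of norm 0.0139
realised ‖Δx‖/‖x‖ = 0.0047
realised/bound (from unrounded values) ≈ 0.0915


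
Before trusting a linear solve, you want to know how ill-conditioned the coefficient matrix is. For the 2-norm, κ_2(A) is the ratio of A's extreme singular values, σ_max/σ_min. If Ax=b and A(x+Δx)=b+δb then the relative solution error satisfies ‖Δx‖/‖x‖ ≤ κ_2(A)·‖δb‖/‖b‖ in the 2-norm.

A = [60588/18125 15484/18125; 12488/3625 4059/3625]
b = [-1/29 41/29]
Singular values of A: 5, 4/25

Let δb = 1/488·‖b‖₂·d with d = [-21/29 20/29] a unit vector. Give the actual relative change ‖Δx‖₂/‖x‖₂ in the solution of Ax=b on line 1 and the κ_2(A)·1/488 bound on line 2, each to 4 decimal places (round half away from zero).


largest singular value 5, smallest 4/25
κ = σ_max/σ_min = 5/(4/25) = 31.2500
worst-case relative error ≤ 31.2500 × 1/488 = 0.0640
solve Ax = b  →  x = [-1.5580 6.0560]
2-norm of b is 1.4142; of x, 6.2532
re-solving with b+δb shifts x by Δx of norm 0.0181
realised ‖Δx‖/‖x‖ = 0.0029
tightness: 0.0029 against a bound of 0.0640 (unrounded ratio ≈ 0.0452)

0.0029
0.0640


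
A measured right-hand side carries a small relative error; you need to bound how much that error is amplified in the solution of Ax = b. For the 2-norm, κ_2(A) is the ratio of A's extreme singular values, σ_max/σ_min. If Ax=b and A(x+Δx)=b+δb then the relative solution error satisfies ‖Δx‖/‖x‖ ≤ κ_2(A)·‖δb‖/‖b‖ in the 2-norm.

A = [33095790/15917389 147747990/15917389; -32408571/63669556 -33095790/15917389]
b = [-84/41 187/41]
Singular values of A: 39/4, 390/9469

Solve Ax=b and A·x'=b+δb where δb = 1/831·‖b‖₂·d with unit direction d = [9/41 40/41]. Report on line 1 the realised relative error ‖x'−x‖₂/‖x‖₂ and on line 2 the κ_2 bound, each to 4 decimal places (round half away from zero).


0.0015
0.2849

σ_max = 39/4, σ_min = 390/9469
κ_2(A) = (39/4) / (390/9469) = 236.7250
bound on ‖Δx‖/‖x‖: κ·ε = 236.7250·1/831 = 0.2849
solve Ax = b  →  x = [-94.8168 21.0184]
2-norm of b is 5.0000; of x, 97.1184
re-solving with b+δb shifts x by Δx of norm 0.1461
realised ‖Δx‖/‖x‖ = 0.0015
tightness: 0.0015 against a bound of 0.2849 (unrounded ratio ≈ 0.0053)


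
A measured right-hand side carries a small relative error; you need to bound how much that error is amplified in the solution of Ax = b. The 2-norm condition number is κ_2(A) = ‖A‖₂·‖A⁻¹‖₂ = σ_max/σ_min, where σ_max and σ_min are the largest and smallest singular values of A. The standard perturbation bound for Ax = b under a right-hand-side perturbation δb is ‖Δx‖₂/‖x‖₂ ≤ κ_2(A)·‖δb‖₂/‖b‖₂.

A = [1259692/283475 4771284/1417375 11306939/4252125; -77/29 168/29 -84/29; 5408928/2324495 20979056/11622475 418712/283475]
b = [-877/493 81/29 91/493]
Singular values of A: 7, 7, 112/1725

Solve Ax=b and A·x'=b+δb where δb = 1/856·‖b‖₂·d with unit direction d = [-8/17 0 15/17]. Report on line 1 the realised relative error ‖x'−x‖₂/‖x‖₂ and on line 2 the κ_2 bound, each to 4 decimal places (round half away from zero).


0.0039
0.1259

from the listed singular values, σ₁ = 7, σ_n = 112/1725
κ = σ_max/σ_min = 7/(112/1725) = 107.8125
bound on ‖Δx‖/‖x‖: κ·ε = 107.8125·1/856 = 0.1259
solve Ax = b  →  x = [-9.3188 2.2432 12.0643]
2-norm of b is 3.3166; of x, 15.4084
δb = ε·‖b‖·d = [-0.0018 0.0000 0.0034]; solving A·Δx = δb gives ‖Δx‖ = 0.0597
dividing the unrounded norms, ‖Δx‖/‖x‖ = 0.0039
so the bound overstates the realised error by a factor of ≈ 32.5207 (computed from the unrounded values)


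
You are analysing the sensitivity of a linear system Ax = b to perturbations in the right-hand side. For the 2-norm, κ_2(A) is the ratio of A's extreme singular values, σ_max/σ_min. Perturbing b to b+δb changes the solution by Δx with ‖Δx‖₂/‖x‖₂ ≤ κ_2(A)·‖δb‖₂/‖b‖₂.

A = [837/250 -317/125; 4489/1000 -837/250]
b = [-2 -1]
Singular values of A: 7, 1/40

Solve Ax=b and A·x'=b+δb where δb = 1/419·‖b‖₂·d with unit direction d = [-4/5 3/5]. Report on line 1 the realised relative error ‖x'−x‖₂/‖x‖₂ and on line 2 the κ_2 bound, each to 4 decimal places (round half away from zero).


from the listed singular values, σ₁ = 7, σ_n = 1/40
κ_2(A) = 7 / (1/40) = 280.0000
perturbation bound = 280.0000·1/419 = 0.6683
solve Ax = b  →  x = [23.7714 32.1714]
2-norm of b is 2.2361; of x, 40.0010
Δx = A⁻¹·δb where δb = 1/419·2.2361·d; ‖Δx‖ = 0.2135
dividing the unrounded norms, ‖Δx‖/‖x‖ = 0.0053
realised/bound (from unrounded values) ≈ 0.0080

0.0053
0.6683


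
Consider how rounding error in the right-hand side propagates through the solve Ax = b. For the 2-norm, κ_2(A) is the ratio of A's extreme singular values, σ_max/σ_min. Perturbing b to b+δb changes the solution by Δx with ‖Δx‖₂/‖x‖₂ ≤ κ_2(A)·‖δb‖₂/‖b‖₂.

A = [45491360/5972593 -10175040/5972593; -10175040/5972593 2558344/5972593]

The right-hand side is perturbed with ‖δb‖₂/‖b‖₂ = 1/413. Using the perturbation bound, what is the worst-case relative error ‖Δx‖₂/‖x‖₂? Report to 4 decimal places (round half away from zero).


M = AᵀA = [1292680115200/21220622929 -290843343360/21220622929; -290843343360/21220622929 65482785856/21220622929]. tr(M)=807949376/12623809, det(M)=1638400/12623809
λ_max, λ_min = (807949376/12623809 ± √652699462784126976/159360553668481)/2 = 64, 25600/12623809
κ = σ_max/σ_min = 8/(160/3553) = 177.6500
worst-case relative error ≤ 177.6500 × 1/413 = 0.4301

0.4301


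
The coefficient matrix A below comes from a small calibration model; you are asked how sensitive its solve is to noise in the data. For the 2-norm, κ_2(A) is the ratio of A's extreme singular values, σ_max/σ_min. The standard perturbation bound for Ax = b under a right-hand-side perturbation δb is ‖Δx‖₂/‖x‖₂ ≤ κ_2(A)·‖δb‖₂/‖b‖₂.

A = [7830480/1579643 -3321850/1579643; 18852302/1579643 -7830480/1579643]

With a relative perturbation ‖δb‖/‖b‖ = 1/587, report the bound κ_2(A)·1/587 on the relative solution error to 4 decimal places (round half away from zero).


form AᵀA = [2465832590116/14764923121 -1027421619840/14764923121; -1027421619840/14764923121 428113044100/14764923121] with trace 17123938664/87366409 and determinant 24010000/87366409
solving λ² − 17123938664/87366409·λ + 24010000/87366409 = 0 gives λ = 196, 122500/87366409
so κ_2 = √(196 / (122500/87366409)) = 373.8800
κ_2(A)·‖δb‖/‖b‖ = 0.6369

0.6369


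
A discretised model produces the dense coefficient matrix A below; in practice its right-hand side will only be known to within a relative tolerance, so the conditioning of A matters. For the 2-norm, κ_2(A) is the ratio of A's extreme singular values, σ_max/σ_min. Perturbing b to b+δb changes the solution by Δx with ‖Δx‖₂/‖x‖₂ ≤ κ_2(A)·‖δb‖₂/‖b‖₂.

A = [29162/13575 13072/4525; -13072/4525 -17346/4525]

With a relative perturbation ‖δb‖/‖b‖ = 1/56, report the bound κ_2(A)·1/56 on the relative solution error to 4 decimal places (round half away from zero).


5.8179

form AᵀA = [95532676/7371225 42457856/2457075; 42457856/2457075 18870436/819025] with trace 10614664/294849 and determinant 400/32761
char-poly roots: 36 and 100/294849
so κ_2 = √(36 / (100/294849)) = 325.8000
worst-case relative error ≤ 325.8000 × 1/56 = 5.8179


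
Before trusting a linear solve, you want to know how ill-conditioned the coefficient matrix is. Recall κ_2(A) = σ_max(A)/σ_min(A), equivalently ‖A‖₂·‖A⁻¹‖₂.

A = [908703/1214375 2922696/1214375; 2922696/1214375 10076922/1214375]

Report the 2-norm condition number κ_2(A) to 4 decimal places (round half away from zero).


AᵀA = [14988628881/2359530625 51372227592/2359530625; 51372227592/2359530625 176138414244/2359530625]; tr = 305803269/3775249, det = 656100/3775249
solving λ² − 305803269/3775249·λ + 656100/3775249 = 0 gives λ = 81, 8100/3775249
so κ_2 = √(81 / (8100/3775249)) = 194.3000

194.3000


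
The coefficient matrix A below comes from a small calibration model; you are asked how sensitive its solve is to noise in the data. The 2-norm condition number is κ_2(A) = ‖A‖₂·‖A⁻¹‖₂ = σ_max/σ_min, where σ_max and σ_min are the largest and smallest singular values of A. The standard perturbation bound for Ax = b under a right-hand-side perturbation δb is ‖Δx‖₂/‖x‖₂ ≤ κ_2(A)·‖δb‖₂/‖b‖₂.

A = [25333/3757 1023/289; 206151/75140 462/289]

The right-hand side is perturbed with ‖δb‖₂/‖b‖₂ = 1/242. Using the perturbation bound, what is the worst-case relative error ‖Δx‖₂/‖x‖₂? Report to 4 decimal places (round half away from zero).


M = AᵀA = [1770429529/33408400 23598267/835210; 23598267/835210 1259973/83521]. tr(M)=7869961/115600, det(M)=131769/115600
char-poly roots: 1089/16 and 121/7225
κ_2(A) = √(λ_max/λ_min) = √((1089/16) / (121/7225)) = 63.7500
perturbation bound = 63.7500·1/242 = 0.2634

0.2634


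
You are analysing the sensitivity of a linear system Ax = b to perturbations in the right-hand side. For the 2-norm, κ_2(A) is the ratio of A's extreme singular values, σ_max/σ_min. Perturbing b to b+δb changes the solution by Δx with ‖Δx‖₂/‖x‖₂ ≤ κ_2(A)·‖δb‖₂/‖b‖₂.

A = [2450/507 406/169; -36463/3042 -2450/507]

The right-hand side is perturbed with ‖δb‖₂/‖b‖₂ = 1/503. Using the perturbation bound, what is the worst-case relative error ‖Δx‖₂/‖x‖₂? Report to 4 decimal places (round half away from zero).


0.0716

AᵀA = [9145801/54756 317275/4563; 317275/4563 44296/1521]; tr = 63553/324, det = 2401/81
char-poly roots: 196 and 49/324
κ = σ_max/σ_min = 14/(7/18) = 36.0000
bound on ‖Δx‖/‖x‖: κ·ε = 36.0000·1/503 = 0.0716


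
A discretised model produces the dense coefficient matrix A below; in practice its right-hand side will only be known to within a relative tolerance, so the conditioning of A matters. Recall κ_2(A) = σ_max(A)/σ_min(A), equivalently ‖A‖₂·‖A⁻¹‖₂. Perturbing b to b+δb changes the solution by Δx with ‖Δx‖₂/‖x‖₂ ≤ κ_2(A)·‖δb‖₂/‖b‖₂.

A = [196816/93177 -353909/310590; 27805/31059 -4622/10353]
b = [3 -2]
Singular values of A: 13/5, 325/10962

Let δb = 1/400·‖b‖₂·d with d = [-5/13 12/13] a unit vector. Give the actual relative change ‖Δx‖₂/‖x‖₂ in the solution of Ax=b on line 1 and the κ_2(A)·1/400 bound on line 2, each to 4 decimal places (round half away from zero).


0.0030
0.2192

from the listed singular values, σ₁ = 13/5, σ_n = 325/10962
condition number: (13/5) ÷ (325/10962) = 87.6960
bound on ‖Δx‖/‖x‖: κ·ε = 87.6960·1/400 = 0.2192
solve Ax = b  →  x = [-46.9390 -89.6452]
‖b‖ = 3.6056, ‖x‖ = 101.1906
with δb = [-0.0035 0.0083], A·Δx = δb → ‖Δx‖ = 0.3040
realised ‖Δx‖/‖x‖ = 0.0030
tightness: 0.0030 against a bound of 0.2192 (unrounded ratio ≈ 0.0137)


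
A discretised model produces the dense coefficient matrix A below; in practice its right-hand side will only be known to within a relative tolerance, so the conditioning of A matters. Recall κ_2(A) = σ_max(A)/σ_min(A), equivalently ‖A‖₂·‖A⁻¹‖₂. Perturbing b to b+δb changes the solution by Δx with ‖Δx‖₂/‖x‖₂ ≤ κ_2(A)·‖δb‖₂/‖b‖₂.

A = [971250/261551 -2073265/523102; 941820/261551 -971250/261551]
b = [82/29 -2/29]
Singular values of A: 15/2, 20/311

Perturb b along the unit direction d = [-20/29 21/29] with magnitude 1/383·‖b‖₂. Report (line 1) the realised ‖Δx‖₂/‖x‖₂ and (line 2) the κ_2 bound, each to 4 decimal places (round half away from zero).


0.0037
0.3045

from the listed singular values, σ₁ = 15/2, σ_n = 20/311
κ = σ_max/σ_min = (15/2)/(20/311) = 116.6250
worst-case relative error ≤ 116.6250 × 1/383 = 0.3045
solve Ax = b  →  x = [-22.3368 -21.6414]
‖b‖₂ = 2.8284 and ‖x‖₂ = 31.1011
δb = ε·‖b‖·d = [-0.0051 0.0053]; solving A·Δx = δb gives ‖Δx‖ = 0.1148
relative error = 0.0037
realised/bound (from unrounded values) ≈ 0.0121
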